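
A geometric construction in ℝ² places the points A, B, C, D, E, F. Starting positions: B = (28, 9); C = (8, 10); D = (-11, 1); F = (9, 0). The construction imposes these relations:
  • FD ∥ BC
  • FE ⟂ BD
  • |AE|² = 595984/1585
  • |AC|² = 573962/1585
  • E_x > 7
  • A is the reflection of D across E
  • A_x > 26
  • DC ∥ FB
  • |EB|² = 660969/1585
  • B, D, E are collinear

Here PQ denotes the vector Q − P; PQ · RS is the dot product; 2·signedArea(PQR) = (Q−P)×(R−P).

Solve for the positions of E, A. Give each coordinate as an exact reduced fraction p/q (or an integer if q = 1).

1. E_x = 12673/1585  [B, D, E are collinear ∩ FE ⟂ BD]
2. E_y = 7761/1585  [B, D, E are collinear ∩ FE ⟂ BD]
   → E = (12673/1585, 7761/1585)
3. A_x = 42781/1585  [A is the reflection of D across E]
4. A_y = 13937/1585  [A is the reflection of D across E]
   → A = (42781/1585, 13937/1585)

A = (42781/1585, 13937/1585)
E = (12673/1585, 7761/1585)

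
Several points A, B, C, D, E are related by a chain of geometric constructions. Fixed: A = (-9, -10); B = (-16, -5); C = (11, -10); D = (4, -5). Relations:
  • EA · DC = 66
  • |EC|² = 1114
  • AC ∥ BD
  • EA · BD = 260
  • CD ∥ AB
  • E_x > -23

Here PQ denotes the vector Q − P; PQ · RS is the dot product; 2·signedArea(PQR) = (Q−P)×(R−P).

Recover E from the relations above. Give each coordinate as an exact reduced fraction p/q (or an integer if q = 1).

1. E_x = -22  [EA · BD = 260 ∩ EA · DC = 66]
2. E_y = -15  [EA · BD = 260 ∩ EA · DC = 66]
   → E = (-22, -15)

E = (-22, -15)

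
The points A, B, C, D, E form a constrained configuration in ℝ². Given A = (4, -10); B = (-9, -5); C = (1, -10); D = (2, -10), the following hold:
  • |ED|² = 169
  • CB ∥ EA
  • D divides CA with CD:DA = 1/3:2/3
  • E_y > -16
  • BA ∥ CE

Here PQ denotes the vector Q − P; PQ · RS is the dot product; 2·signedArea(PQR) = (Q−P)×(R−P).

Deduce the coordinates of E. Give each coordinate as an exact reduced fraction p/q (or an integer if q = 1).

1. E_x = 14  [CB ∥ EA ∩ BA ∥ CE]
2. E_y = -15  [CB ∥ EA ∩ BA ∥ CE]
   → E = (14, -15)

E = (14, -15)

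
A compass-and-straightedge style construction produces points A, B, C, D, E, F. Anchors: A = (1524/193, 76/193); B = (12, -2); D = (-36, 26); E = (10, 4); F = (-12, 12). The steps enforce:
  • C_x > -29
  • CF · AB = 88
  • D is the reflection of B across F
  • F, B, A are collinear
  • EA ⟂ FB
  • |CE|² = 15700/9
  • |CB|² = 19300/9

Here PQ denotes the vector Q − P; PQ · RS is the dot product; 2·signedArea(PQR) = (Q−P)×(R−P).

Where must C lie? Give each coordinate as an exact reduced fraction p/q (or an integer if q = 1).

C = (-28, 64/3)

1. C_x = -28  [line -792/193·x + 462/193·y + -32032/193 = 0 ∩ |CB|² = 19300/9]
2. C_y = 64/3  [line -792/193·x + 462/193·y + -32032/193 = 0 ∩ |CB|² = 19300/9]
   → C = (-28, 64/3)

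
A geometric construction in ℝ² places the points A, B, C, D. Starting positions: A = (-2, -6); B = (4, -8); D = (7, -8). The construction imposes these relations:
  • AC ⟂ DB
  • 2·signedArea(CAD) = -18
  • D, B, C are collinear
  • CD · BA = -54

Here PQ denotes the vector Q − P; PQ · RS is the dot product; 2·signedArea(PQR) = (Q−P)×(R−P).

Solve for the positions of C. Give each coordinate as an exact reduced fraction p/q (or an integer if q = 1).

C = (-2, -8)

1. C_x = -2  [D, B, C are collinear ∩ AC ⟂ DB]
2. C_y = -8  [D, B, C are collinear ∩ AC ⟂ DB]
   → C = (-2, -8)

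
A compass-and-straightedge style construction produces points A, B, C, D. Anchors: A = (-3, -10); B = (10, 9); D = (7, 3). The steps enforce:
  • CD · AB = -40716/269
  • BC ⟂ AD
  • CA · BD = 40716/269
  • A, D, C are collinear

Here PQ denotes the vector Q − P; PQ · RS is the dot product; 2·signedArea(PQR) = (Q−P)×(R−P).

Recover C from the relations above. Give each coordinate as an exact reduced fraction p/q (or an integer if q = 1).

C = (2963/269, 2211/269)

1. C_x = 2963/269  [A, D, C are collinear ∩ BC ⟂ AD]
2. C_y = 2211/269  [A, D, C are collinear ∩ BC ⟂ AD]
   → C = (2963/269, 2211/269)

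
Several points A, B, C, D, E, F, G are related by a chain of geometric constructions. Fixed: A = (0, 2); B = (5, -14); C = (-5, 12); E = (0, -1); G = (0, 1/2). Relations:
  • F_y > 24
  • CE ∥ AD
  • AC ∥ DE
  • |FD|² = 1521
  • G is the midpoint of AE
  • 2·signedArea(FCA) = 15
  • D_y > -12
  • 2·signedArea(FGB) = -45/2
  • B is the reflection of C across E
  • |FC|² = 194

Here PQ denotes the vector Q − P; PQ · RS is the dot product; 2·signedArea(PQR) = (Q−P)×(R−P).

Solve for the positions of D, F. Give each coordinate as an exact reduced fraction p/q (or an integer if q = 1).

D = (5, -11)
F = (-10, 25)

1. D_x = 5  [AC ∥ DE ∩ CE ∥ AD]
2. D_y = -11  [AC ∥ DE ∩ CE ∥ AD]
   → D = (5, -11)
3. F_x = -10  [2·signedArea(FGB) = -45/2 ∩ 2·signedArea(FCA) = 15]
4. F_y = 25  [2·signedArea(FGB) = -45/2 ∩ 2·signedArea(FCA) = 15]
   → F = (-10, 25)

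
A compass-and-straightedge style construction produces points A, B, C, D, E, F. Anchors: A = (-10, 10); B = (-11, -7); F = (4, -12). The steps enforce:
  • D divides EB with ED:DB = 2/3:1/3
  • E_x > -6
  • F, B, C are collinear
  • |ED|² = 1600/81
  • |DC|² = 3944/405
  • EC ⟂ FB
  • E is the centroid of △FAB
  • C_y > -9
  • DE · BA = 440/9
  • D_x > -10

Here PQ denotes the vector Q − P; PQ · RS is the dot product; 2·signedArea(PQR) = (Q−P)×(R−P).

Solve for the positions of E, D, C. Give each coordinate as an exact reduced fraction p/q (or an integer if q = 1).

1. E_x = -17/3  [E is the centroid of △FAB]
2. E_y = -3  [E is the centroid of △FAB]
   → E = (-17/3, -3)
3. D_x = -83/9  [D divides EB with ED:DB = 2/3:1/3]
4. D_y = -17/3  [D divides EB with ED:DB = 2/3:1/3]
   → D = (-83/9, -17/3)
5. C_x = -37/5  [F, B, C are collinear ∩ EC ⟂ FB]
6. C_y = -41/5  [F, B, C are collinear ∩ EC ⟂ FB]
   → C = (-37/5, -41/5)

C = (-37/5, -41/5)
D = (-83/9, -17/3)
E = (-17/3, -3)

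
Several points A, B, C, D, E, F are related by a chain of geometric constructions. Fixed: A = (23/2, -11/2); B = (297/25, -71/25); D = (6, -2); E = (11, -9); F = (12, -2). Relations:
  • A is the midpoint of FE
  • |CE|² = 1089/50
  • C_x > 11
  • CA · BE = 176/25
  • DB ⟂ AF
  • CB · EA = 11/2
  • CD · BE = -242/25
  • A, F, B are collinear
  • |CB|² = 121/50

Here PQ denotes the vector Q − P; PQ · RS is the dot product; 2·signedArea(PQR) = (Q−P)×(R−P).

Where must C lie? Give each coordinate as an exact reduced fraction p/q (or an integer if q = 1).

C = (583/50, -219/50)

1. C_x = 583/50  [line 22/25·x + 154/25·y + 418/25 = 0 ∩ |CB|² = 121/50]
2. C_y = -219/50  [line 22/25·x + 154/25·y + 418/25 = 0 ∩ |CB|² = 121/50]
   → C = (583/50, -219/50)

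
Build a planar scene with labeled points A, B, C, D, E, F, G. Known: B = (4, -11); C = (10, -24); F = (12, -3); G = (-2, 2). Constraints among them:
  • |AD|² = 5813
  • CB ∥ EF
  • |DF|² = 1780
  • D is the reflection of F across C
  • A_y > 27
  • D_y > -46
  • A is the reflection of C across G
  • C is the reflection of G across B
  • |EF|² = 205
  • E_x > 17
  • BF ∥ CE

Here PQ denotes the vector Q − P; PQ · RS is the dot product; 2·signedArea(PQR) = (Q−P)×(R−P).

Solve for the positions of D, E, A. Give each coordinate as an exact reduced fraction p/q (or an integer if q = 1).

A = (-14, 28)
D = (8, -45)
E = (18, -16)

1. D_x = 8  [D is the reflection of F across C]
2. D_y = -45  [D is the reflection of F across C]
   → D = (8, -45)
3. E_x = 18  [CB ∥ EF ∩ BF ∥ CE]
4. E_y = -16  [CB ∥ EF ∩ BF ∥ CE]
   → E = (18, -16)
5. A_x = -14  [A is the reflection of C across G]
6. A_y = 28  [A is the reflection of C across G]
   → A = (-14, 28)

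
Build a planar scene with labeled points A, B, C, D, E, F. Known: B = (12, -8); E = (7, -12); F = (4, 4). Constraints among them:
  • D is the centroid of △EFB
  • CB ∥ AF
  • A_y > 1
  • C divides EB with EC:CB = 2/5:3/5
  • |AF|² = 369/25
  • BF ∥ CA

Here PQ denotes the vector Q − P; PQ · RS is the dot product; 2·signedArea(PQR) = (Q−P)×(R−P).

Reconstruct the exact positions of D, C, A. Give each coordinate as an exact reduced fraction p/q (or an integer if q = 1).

1. D_x = 23/3  [D is the centroid of △EFB]
2. D_y = -16/3  [D is the centroid of △EFB]
   → D = (23/3, -16/3)
3. C_x = 9  [C divides EB with EC:CB = 2/5:3/5]
4. C_y = -52/5  [C divides EB with EC:CB = 2/5:3/5]
   → C = (9, -52/5)
5. A_x = 1  [CB ∥ AF ∩ BF ∥ CA]
6. A_y = 8/5  [CB ∥ AF ∩ BF ∥ CA]
   → A = (1, 8/5)

A = (1, 8/5)
C = (9, -52/5)
D = (23/3, -16/3)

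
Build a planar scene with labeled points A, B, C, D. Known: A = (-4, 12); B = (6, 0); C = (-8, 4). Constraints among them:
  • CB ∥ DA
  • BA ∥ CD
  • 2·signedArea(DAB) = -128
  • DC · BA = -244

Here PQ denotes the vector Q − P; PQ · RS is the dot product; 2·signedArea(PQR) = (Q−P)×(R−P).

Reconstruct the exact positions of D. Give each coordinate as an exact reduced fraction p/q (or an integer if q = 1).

D = (-18, 16)

1. D_x = -18  [CB ∥ DA ∩ BA ∥ CD]
2. D_y = 16  [CB ∥ DA ∩ BA ∥ CD]
   → D = (-18, 16)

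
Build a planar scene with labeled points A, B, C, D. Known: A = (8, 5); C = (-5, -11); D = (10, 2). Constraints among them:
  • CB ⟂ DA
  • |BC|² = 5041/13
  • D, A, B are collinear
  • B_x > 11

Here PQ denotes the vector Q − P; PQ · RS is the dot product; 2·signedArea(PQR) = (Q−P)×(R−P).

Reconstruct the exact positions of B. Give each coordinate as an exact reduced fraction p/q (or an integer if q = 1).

1. B_x = 148/13  [D, A, B are collinear ∩ CB ⟂ DA]
2. B_y = -1/13  [D, A, B are collinear ∩ CB ⟂ DA]
   → B = (148/13, -1/13)

B = (148/13, -1/13)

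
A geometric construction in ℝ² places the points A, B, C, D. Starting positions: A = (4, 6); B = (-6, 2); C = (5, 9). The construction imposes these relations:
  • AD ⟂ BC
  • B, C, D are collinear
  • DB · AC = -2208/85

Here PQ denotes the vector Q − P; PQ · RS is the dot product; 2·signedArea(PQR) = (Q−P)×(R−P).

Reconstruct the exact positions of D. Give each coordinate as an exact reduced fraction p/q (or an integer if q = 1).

D = (249/85, 653/85)

1. D_x = 249/85  [B, C, D are collinear ∩ AD ⟂ BC]
2. D_y = 653/85  [B, C, D are collinear ∩ AD ⟂ BC]
   → D = (249/85, 653/85)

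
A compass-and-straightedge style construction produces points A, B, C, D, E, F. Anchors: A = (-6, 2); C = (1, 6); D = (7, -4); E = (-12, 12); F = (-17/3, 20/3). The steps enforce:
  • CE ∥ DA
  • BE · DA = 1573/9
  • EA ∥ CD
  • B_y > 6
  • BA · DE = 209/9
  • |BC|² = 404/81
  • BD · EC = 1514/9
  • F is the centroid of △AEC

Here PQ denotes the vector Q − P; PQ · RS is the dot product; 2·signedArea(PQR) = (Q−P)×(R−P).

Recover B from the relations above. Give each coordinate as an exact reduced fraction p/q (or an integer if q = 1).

B = (-11/9, 56/9)

1. B_x = -11/9  [BE · DA = 1573/9 ∩ BA · DE = 209/9]
2. B_y = 56/9  [BE · DA = 1573/9 ∩ BA · DE = 209/9]
   → B = (-11/9, 56/9)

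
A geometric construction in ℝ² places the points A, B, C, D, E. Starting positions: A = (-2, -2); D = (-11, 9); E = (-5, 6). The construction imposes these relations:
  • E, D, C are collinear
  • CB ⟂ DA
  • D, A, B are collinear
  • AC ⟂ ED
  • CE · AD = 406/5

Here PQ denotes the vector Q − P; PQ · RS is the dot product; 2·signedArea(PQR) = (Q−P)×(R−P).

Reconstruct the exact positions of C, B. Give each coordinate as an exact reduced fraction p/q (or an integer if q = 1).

B = (-3541/1010, -161/1010)
C = (3/5, 16/5)

1. C_x = 3/5  [E, D, C are collinear ∩ AC ⟂ ED]
2. C_y = 16/5  [E, D, C are collinear ∩ AC ⟂ ED]
   → C = (3/5, 16/5)
3. B_x = -3541/1010  [D, A, B are collinear ∩ CB ⟂ DA]
4. B_y = -161/1010  [D, A, B are collinear ∩ CB ⟂ DA]
   → B = (-3541/1010, -161/1010)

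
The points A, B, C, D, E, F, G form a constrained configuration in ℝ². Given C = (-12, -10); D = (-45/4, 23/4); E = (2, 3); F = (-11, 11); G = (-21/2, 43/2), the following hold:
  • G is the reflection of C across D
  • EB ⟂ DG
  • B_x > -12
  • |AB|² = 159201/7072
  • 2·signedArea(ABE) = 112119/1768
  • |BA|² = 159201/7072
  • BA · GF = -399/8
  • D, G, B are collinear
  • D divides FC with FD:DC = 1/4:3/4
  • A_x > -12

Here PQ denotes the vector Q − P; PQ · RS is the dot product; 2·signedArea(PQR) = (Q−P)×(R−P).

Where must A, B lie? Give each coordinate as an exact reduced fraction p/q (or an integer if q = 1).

A = (-89/8, 67/8)
B = (-5017/442, 1607/442)

1. B_x = -5017/442  [D, G, B are collinear ∩ EB ⟂ DG]
2. B_y = 1607/442  [D, G, B are collinear ∩ EB ⟂ DG]
   → B = (-5017/442, 1607/442)
3. A_x = -89/8  [line 281/442·x + 5901/442·y + -185179/1768 = 0 ∩ |AB|² = 159201/7072]
4. A_y = 67/8  [line 281/442·x + 5901/442·y + -185179/1768 = 0 ∩ |AB|² = 159201/7072]
   → A = (-89/8, 67/8)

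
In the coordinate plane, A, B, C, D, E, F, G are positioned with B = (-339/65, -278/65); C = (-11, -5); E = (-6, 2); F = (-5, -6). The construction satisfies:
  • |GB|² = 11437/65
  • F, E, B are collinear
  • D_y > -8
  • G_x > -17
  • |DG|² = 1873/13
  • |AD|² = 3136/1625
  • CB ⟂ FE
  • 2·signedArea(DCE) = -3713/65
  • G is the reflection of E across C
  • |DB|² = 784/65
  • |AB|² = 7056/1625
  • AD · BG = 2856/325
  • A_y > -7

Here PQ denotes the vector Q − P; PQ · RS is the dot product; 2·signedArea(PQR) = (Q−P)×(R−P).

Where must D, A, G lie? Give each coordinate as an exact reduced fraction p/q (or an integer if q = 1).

A = (-1611/325, -2062/325)
D = (-311/65, -502/65)
G = (-16, -12)

1. G_x = -16  [G is the reflection of E across C]
2. G_y = -12  [G is the reflection of E across C]
   → G = (-16, -12)
3. D_x = -311/65  [line -7·x + 5·y + 333/65 = 0 ∩ |DG|² = 1873/13]
4. D_y = -502/65  [line -7·x + 5·y + 333/65 = 0 ∩ |DG|² = 1873/13]
   → D = (-311/65, -502/65)
5. A_x = -1611/325  [line 701/65·x + 502/65·y + 33299/325 = 0 ∩ |AD|² = 3136/1625]
6. A_y = -2062/325  [line 701/65·x + 502/65·y + 33299/325 = 0 ∩ |AD|² = 3136/1625]
   → A = (-1611/325, -2062/325)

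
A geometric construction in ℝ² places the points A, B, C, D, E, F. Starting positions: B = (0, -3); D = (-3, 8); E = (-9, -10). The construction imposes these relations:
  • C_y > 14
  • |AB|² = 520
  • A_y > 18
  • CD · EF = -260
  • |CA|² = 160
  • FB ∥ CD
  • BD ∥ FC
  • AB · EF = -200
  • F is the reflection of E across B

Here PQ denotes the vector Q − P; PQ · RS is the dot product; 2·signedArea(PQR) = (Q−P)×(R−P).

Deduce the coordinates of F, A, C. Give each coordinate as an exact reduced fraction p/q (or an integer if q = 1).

A = (-6, 19)
C = (6, 15)
F = (9, 4)

1. F_x = 9  [F is the reflection of E across B]
2. F_y = 4  [F is the reflection of E across B]
   → F = (9, 4)
3. A_x = -6  [line -18·x + -14·y + 158 = 0 ∩ |AB|² = 520]
4. A_y = 19  [line -18·x + -14·y + 158 = 0 ∩ |AB|² = 520]
   → A = (-6, 19)
5. C_x = 6  [FB ∥ CD ∩ BD ∥ FC]
6. C_y = 15  [FB ∥ CD ∩ BD ∥ FC]
   → C = (6, 15)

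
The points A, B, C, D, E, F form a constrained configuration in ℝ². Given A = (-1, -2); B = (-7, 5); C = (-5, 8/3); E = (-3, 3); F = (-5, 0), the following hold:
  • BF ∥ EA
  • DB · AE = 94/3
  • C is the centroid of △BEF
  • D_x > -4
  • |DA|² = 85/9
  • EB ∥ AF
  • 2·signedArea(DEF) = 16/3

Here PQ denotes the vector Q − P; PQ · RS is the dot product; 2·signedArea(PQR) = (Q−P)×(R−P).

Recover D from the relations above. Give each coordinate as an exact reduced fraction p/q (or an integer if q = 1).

D = (-3, 1/3)

1. D_x = -3  [2·signedArea(DEF) = 16/3 ∩ DB · AE = 94/3]
2. D_y = 1/3  [2·signedArea(DEF) = 16/3 ∩ DB · AE = 94/3]
   → D = (-3, 1/3)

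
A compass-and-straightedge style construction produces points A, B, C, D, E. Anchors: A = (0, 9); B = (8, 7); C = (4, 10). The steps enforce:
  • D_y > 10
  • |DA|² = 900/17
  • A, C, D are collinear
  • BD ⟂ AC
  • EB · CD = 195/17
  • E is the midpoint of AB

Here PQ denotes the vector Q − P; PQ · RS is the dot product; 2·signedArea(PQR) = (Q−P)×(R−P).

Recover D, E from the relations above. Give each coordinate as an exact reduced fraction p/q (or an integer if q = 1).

1. D_x = 120/17  [A, C, D are collinear ∩ BD ⟂ AC]
2. D_y = 183/17  [A, C, D are collinear ∩ BD ⟂ AC]
   → D = (120/17, 183/17)
3. E_x = 4  [E is the midpoint of AB]
4. E_y = 8  [E is the midpoint of AB]
   → E = (4, 8)

D = (120/17, 183/17)
E = (4, 8)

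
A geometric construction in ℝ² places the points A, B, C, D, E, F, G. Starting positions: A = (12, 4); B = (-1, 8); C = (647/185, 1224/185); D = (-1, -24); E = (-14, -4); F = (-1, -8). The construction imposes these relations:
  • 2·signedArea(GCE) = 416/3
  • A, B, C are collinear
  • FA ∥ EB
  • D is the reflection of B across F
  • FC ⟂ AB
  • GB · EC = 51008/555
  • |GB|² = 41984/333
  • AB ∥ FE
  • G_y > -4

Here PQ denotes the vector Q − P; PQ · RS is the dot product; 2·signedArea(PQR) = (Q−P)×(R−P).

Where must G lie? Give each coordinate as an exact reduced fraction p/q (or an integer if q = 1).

1. G_x = 277/555  [2·signedArea(GCE) = 416/3 ∩ GB · EC = 51008/555]
2. G_y = -1736/555  [2·signedArea(GCE) = 416/3 ∩ GB · EC = 51008/555]
   → G = (277/555, -1736/555)

G = (277/555, -1736/555)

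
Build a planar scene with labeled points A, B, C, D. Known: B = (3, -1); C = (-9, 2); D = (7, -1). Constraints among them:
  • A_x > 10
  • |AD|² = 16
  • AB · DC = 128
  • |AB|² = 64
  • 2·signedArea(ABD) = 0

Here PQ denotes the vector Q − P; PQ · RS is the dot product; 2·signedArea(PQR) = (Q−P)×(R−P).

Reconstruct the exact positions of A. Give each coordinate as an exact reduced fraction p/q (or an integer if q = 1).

1. A_x = 11  [2·signedArea(ABD) = 0 ∩ AB · DC = 128]
2. A_y = -1  [2·signedArea(ABD) = 0 ∩ AB · DC = 128]
   → A = (11, -1)

A = (11, -1)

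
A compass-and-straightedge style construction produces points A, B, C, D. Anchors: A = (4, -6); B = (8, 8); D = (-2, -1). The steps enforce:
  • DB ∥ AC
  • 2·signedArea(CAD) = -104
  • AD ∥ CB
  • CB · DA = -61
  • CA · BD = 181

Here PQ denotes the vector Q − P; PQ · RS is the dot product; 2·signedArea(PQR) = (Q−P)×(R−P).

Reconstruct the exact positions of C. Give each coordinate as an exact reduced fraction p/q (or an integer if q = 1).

1. C_x = 14  [AD ∥ CB ∩ DB ∥ AC]
2. C_y = 3  [AD ∥ CB ∩ DB ∥ AC]
   → C = (14, 3)

C = (14, 3)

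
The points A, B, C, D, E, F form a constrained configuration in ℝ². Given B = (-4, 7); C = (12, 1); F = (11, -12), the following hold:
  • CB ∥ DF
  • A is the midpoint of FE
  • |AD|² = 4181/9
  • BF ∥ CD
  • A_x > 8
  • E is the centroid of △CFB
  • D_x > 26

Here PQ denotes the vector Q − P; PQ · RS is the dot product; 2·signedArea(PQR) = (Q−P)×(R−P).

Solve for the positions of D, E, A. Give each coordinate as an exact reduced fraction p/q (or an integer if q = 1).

1. D_x = 27  [CB ∥ DF ∩ BF ∥ CD]
2. D_y = -18  [CB ∥ DF ∩ BF ∥ CD]
   → D = (27, -18)
3. E_x = 19/3  [E is the centroid of △CFB]
4. E_y = -4/3  [E is the centroid of △CFB]
   → E = (19/3, -4/3)
5. A_x = 26/3  [A is the midpoint of FE]
6. A_y = -20/3  [A is the midpoint of FE]
   → A = (26/3, -20/3)

A = (26/3, -20/3)
D = (27, -18)
E = (19/3, -4/3)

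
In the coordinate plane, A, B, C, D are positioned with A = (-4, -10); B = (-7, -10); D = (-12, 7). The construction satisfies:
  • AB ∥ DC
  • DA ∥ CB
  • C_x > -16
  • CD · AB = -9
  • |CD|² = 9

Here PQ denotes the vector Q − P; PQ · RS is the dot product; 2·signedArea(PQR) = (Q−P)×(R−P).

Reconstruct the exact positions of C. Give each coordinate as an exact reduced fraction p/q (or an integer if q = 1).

C = (-15, 7)

1. C_x = -15  [DA ∥ CB ∩ AB ∥ DC]
2. C_y = 7  [DA ∥ CB ∩ AB ∥ DC]
   → C = (-15, 7)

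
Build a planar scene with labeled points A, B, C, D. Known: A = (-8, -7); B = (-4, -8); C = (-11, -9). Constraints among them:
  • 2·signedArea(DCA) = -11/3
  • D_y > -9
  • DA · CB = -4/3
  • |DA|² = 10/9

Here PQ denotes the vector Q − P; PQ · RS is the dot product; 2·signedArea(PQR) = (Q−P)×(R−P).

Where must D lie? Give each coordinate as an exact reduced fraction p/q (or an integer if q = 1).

D = (-23/3, -8)

1. D_x = -23/3  [DA · CB = -4/3 ∩ 2·signedArea(DCA) = -11/3]
2. D_y = -8  [DA · CB = -4/3 ∩ 2·signedArea(DCA) = -11/3]
   → D = (-23/3, -8)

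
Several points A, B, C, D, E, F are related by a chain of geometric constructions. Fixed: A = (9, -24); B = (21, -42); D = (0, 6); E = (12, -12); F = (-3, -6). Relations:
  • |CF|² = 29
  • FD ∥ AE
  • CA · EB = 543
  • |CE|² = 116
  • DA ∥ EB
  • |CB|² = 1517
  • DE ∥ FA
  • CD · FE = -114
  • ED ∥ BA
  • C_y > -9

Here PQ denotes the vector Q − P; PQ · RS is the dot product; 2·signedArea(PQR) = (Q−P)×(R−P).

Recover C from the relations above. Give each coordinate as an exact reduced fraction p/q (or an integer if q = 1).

C = (2, -8)

1. C_x = 2  [CA · EB = 543 ∩ CD · FE = -114]
2. C_y = -8  [CA · EB = 543 ∩ CD · FE = -114]
   → C = (2, -8)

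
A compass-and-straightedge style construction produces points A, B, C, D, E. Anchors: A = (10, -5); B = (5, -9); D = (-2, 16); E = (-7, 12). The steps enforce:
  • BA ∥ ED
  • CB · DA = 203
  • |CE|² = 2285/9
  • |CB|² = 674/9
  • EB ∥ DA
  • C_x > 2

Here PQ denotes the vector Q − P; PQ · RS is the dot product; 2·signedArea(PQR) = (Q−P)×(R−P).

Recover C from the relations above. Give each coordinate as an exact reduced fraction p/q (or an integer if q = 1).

C = (8/3, -2/3)

1. C_x = 8/3  [line -12·x + 21·y + 46 = 0 ∩ |CE|² = 2285/9]
2. C_y = -2/3  [line -12·x + 21·y + 46 = 0 ∩ |CE|² = 2285/9]
   → C = (8/3, -2/3)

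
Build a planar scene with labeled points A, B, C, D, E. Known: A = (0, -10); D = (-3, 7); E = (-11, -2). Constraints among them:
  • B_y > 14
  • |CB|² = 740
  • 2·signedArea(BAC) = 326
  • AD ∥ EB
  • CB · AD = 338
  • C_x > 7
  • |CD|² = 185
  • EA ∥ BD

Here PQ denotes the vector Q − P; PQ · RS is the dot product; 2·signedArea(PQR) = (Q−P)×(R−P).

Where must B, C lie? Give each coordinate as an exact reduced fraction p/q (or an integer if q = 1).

B = (-14, 15)
C = (8, -1)

1. B_x = -14  [EA ∥ BD ∩ AD ∥ EB]
2. B_y = 15  [EA ∥ BD ∩ AD ∥ EB]
   → B = (-14, 15)
3. C_x = 8  [CB · AD = 338 ∩ 2·signedArea(BAC) = 326]
4. C_y = -1  [CB · AD = 338 ∩ 2·signedArea(BAC) = 326]
   → C = (8, -1)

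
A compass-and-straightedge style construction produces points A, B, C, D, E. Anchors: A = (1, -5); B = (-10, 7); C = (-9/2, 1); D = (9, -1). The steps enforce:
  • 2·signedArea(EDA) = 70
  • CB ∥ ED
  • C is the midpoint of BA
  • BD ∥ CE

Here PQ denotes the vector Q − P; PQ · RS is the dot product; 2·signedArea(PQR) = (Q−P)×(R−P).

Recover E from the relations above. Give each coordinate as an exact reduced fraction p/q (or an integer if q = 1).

E = (29/2, -7)

1. E_x = 29/2  [CB ∥ ED ∩ BD ∥ CE]
2. E_y = -7  [CB ∥ ED ∩ BD ∥ CE]
   → E = (29/2, -7)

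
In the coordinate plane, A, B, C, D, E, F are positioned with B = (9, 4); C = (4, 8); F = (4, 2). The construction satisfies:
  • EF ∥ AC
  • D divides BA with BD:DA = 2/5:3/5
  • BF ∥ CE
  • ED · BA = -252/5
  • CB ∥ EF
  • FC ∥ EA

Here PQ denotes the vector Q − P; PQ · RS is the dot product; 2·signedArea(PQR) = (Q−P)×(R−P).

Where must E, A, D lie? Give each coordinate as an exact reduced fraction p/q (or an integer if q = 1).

A = (-1, 12)
D = (5, 36/5)
E = (-1, 6)

1. E_x = -1  [CB ∥ EF ∩ BF ∥ CE]
2. E_y = 6  [CB ∥ EF ∩ BF ∥ CE]
   → E = (-1, 6)
3. A_x = -1  [EF ∥ AC ∩ FC ∥ EA]
4. A_y = 12  [EF ∥ AC ∩ FC ∥ EA]
   → A = (-1, 12)
5. D_x = 5  [D divides BA with BD:DA = 2/5:3/5]
6. D_y = 36/5  [D divides BA with BD:DA = 2/5:3/5]
   → D = (5, 36/5)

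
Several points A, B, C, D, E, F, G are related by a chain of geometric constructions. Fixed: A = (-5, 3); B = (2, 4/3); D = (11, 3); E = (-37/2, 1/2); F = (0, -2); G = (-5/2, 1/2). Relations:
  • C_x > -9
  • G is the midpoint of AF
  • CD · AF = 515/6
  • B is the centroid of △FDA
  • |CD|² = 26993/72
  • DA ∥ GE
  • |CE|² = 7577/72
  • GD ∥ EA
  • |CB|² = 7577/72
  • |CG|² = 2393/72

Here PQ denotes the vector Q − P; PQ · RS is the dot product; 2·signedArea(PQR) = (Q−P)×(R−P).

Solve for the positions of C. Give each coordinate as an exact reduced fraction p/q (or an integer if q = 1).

1. C_x = -33/4  [line -5·x + 5·y + -275/6 = 0 ∩ |CE|² = 7577/72]
2. C_y = 11/12  [line -5·x + 5·y + -275/6 = 0 ∩ |CE|² = 7577/72]
   → C = (-33/4, 11/12)

C = (-33/4, 11/12)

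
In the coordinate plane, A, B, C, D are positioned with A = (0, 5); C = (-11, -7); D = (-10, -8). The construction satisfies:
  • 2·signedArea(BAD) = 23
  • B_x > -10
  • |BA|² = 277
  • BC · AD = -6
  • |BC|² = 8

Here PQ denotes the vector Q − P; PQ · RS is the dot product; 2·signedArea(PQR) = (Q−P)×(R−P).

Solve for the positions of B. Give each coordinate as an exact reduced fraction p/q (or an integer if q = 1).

B = (-9, -9)

1. B_x = -9  [2·signedArea(BAD) = 23 ∩ BC · AD = -6]
2. B_y = -9  [2·signedArea(BAD) = 23 ∩ BC · AD = -6]
   → B = (-9, -9)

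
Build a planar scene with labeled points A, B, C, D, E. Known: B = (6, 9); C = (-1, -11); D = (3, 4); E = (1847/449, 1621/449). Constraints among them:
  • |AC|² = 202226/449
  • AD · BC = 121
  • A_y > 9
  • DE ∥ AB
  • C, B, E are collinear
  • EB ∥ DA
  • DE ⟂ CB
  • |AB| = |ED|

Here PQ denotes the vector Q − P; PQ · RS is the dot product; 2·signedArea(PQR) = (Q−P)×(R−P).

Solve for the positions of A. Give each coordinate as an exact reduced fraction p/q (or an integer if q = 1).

A = (2194/449, 4216/449)

1. A_x = 2194/449  [DE ∥ AB ∩ EB ∥ DA]
2. A_y = 4216/449  [DE ∥ AB ∩ EB ∥ DA]
   → A = (2194/449, 4216/449)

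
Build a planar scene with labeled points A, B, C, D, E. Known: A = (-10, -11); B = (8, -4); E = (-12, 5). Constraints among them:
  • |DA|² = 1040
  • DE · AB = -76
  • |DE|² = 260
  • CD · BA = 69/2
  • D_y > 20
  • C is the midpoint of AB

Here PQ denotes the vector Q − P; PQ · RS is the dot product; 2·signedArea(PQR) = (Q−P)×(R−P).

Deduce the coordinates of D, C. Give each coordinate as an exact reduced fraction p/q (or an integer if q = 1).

1. D_x = -14  [line -18·x + -7·y + -105 = 0 ∩ |DA|² = 1040]
2. D_y = 21  [line -18·x + -7·y + -105 = 0 ∩ |DA|² = 1040]
   → D = (-14, 21)
3. C_x = -1  [C is the midpoint of AB]
4. C_y = -15/2  [C is the midpoint of AB]
   → C = (-1, -15/2)

C = (-1, -15/2)
D = (-14, 21)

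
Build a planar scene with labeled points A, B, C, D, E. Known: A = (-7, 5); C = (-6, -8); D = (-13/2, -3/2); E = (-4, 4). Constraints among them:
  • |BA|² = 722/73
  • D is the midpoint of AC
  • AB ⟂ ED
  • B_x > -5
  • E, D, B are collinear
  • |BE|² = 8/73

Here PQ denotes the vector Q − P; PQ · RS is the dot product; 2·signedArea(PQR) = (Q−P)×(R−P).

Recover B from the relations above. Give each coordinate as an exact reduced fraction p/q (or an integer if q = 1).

B = (-302/73, 270/73)

1. B_x = -302/73  [E, D, B are collinear ∩ AB ⟂ ED]
2. B_y = 270/73  [E, D, B are collinear ∩ AB ⟂ ED]
   → B = (-302/73, 270/73)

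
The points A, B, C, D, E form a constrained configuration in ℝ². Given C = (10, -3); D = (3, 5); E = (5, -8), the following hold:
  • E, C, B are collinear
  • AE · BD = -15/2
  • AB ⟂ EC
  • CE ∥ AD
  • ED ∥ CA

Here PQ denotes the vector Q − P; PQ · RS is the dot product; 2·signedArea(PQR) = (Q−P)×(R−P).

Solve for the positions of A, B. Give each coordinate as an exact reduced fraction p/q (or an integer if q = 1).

A = (8, 10)
B = (31/2, 5/2)

1. A_x = 8  [CE ∥ AD ∩ ED ∥ CA]
2. A_y = 10  [CE ∥ AD ∩ ED ∥ CA]
   → A = (8, 10)
3. B_x = 31/2  [E, C, B are collinear ∩ AB ⟂ EC]
4. B_y = 5/2  [E, C, B are collinear ∩ AB ⟂ EC]
   → B = (31/2, 5/2)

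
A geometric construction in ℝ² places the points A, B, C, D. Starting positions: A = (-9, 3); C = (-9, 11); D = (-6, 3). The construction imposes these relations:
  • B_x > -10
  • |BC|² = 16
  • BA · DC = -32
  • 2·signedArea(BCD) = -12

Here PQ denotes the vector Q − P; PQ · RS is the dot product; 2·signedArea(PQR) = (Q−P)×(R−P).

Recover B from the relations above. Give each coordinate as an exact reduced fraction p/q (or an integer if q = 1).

B = (-9, 7)

1. B_x = -9  [2·signedArea(BCD) = -12 ∩ BA · DC = -32]
2. B_y = 7  [2·signedArea(BCD) = -12 ∩ BA · DC = -32]
   → B = (-9, 7)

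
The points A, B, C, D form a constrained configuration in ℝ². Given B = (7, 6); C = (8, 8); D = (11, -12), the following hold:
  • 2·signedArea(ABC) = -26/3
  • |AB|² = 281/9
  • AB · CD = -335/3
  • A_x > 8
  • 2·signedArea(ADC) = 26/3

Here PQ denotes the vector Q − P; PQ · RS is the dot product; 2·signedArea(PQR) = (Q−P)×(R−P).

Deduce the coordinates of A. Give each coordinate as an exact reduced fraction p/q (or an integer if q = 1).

A = (26/3, 2/3)

1. A_x = 26/3  [2·signedArea(ABC) = -26/3 ∩ AB · CD = -335/3]
2. A_y = 2/3  [2·signedArea(ABC) = -26/3 ∩ AB · CD = -335/3]
   → A = (26/3, 2/3)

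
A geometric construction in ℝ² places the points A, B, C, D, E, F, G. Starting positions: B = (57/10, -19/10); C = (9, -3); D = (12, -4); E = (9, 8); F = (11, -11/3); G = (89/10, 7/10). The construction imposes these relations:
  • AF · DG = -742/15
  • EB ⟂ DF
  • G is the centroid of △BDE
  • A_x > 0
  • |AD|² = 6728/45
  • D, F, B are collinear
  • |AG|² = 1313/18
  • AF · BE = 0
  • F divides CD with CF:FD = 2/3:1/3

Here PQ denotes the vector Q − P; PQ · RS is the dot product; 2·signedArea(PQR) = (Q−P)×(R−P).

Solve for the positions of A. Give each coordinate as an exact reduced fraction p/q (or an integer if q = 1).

1. A_x = 2/5  [AF · BE = 0 ∩ AF · DG = -742/15]
2. A_y = -2/15  [AF · BE = 0 ∩ AF · DG = -742/15]
   → A = (2/5, -2/15)

A = (2/5, -2/15)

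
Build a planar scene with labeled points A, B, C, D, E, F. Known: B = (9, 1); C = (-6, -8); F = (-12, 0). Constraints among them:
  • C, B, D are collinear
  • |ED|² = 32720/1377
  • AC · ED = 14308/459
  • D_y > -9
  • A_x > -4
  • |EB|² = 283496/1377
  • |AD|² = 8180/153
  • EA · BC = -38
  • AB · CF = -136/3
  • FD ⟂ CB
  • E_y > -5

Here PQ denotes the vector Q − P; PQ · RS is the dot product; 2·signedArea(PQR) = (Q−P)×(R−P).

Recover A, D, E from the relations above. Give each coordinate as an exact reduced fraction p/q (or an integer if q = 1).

A = (-3, -7/3)
D = (-117/17, -145/17)
E = (-73/17, -673/153)

1. D_x = -117/17  [C, B, D are collinear ∩ FD ⟂ CB]
2. D_y = -145/17  [C, B, D are collinear ∩ FD ⟂ CB]
   → D = (-117/17, -145/17)
3. A_x = -3  [line 6·x + -8·y + -2/3 = 0 ∩ |AD|² = 8180/153]
4. A_y = -7/3  [line 6·x + -8·y + -2/3 = 0 ∩ |AD|² = 8180/153]
   → A = (-3, -7/3)
5. E_x = -73/17  [AC · ED = 14308/459 ∩ EA · BC = -38]
6. E_y = -673/153  [AC · ED = 14308/459 ∩ EA · BC = -38]
   → E = (-73/17, -673/153)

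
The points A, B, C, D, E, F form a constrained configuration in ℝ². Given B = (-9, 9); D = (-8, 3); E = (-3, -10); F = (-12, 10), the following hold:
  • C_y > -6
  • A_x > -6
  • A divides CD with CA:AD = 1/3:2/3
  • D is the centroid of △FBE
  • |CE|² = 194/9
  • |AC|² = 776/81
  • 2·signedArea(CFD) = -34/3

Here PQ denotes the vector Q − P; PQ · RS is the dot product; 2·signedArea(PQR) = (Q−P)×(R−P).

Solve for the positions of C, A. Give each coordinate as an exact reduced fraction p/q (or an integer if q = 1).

A = (-52/9, -25/9)
C = (-14/3, -17/3)

1. C_x = -14/3  [line 7·x + 4·y + 166/3 = 0 ∩ |CE|² = 194/9]
2. C_y = -17/3  [line 7·x + 4·y + 166/3 = 0 ∩ |CE|² = 194/9]
   → C = (-14/3, -17/3)
3. A_x = -52/9  [A divides CD with CA:AD = 1/3:2/3]
4. A_y = -25/9  [A divides CD with CA:AD = 1/3:2/3]
   → A = (-52/9, -25/9)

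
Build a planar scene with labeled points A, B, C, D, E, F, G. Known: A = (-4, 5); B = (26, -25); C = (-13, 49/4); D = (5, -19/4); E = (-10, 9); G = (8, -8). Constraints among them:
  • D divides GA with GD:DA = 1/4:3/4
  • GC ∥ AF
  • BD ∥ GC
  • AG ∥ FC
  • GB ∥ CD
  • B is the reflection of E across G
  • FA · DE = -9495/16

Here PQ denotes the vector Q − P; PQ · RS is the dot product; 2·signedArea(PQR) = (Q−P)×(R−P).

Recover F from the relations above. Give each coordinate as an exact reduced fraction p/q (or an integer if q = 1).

F = (-25, 101/4)

1. F_x = -25  [AG ∥ FC ∩ GC ∥ AF]
2. F_y = 101/4  [AG ∥ FC ∩ GC ∥ AF]
   → F = (-25, 101/4)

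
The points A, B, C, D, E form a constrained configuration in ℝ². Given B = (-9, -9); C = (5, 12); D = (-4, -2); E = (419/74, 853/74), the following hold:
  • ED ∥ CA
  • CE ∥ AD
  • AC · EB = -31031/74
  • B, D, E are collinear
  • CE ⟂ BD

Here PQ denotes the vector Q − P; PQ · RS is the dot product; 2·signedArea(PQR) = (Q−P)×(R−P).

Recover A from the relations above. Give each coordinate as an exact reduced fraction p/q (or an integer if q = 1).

A = (-345/74, -113/74)

1. A_x = -345/74  [CE ∥ AD ∩ ED ∥ CA]
2. A_y = -113/74  [CE ∥ AD ∩ ED ∥ CA]
   → A = (-345/74, -113/74)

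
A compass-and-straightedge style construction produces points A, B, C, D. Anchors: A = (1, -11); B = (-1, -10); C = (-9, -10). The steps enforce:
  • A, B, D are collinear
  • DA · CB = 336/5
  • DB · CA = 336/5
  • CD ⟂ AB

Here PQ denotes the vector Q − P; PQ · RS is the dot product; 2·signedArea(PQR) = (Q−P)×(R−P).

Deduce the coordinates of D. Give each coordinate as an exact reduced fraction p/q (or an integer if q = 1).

D = (-37/5, -34/5)

1. D_x = -37/5  [A, B, D are collinear ∩ CD ⟂ AB]
2. D_y = -34/5  [A, B, D are collinear ∩ CD ⟂ AB]
   → D = (-37/5, -34/5)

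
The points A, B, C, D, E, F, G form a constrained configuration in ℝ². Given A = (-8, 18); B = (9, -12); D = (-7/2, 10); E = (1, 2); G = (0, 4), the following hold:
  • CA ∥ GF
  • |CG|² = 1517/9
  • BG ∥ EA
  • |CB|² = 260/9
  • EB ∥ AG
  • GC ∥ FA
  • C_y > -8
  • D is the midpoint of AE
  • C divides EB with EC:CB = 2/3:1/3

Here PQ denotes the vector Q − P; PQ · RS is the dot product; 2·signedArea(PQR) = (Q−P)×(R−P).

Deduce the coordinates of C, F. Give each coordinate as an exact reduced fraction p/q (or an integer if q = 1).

1. C_x = 19/3  [C divides EB with EC:CB = 2/3:1/3]
2. C_y = -22/3  [C divides EB with EC:CB = 2/3:1/3]
   → C = (19/3, -22/3)
3. F_x = -43/3  [GC ∥ FA ∩ CA ∥ GF]
4. F_y = 88/3  [GC ∥ FA ∩ CA ∥ GF]
   → F = (-43/3, 88/3)

C = (19/3, -22/3)
F = (-43/3, 88/3)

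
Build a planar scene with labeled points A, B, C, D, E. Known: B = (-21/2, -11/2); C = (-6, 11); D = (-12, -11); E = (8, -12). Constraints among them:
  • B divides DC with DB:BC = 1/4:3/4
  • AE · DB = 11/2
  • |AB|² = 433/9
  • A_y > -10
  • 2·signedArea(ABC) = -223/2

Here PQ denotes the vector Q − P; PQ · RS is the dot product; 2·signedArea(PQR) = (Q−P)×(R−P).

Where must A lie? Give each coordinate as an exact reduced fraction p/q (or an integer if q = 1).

A = (-29/6, -19/2)

1. A_x = -29/6  [AE · DB = 11/2 ∩ 2·signedArea(ABC) = -223/2]
2. A_y = -19/2  [AE · DB = 11/2 ∩ 2·signedArea(ABC) = -223/2]
   → A = (-29/6, -19/2)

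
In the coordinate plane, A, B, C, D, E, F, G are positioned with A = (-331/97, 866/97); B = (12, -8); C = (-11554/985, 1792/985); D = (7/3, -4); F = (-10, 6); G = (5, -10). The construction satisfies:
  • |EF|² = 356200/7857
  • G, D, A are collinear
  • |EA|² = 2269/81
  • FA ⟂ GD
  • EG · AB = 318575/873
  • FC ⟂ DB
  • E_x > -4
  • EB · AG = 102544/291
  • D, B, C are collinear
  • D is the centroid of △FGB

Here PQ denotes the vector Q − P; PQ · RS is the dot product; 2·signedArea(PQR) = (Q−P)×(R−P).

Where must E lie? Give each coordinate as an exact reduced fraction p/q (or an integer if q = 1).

1. E_x = -3224/873  [EB · AG = 102544/291 ∩ EG · AB = 318575/873]
2. E_y = 1060/291  [EB · AG = 102544/291 ∩ EG · AB = 318575/873]
   → E = (-3224/873, 1060/291)

E = (-3224/873, 1060/291)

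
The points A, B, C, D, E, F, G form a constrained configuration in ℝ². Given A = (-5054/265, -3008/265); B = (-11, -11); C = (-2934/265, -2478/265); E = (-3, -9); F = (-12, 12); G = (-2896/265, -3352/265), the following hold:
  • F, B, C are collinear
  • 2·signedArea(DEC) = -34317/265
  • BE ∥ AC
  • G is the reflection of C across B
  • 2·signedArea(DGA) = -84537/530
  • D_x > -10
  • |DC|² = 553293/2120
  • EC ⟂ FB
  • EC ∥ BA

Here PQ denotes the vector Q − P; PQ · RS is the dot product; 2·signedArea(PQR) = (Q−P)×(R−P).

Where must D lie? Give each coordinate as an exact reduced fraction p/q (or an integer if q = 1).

1. D_x = -39/4  [2·signedArea(DGA) = -84537/530 ∩ 2·signedArea(DEC) = -34317/265]
2. D_y = 27/4  [2·signedArea(DGA) = -84537/530 ∩ 2·signedArea(DEC) = -34317/265]
   → D = (-39/4, 27/4)

D = (-39/4, 27/4)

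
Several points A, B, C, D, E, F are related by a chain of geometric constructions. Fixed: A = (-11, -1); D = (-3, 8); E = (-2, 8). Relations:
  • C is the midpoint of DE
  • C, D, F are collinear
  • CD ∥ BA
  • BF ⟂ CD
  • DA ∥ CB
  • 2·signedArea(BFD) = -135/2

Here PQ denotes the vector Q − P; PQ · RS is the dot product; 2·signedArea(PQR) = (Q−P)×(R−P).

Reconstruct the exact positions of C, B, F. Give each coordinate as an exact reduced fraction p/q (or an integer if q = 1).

1. C_x = -5/2  [C is the midpoint of DE]
2. C_y = 8  [C is the midpoint of DE]
   → C = (-5/2, 8)
3. B_x = -21/2  [CD ∥ BA ∩ DA ∥ CB]
4. B_y = -1  [CD ∥ BA ∩ DA ∥ CB]
   → B = (-21/2, -1)
5. F_x = -21/2  [C, D, F are collinear ∩ BF ⟂ CD]
6. F_y = 8  [C, D, F are collinear ∩ BF ⟂ CD]
   → F = (-21/2, 8)

B = (-21/2, -1)
C = (-5/2, 8)
F = (-21/2, 8)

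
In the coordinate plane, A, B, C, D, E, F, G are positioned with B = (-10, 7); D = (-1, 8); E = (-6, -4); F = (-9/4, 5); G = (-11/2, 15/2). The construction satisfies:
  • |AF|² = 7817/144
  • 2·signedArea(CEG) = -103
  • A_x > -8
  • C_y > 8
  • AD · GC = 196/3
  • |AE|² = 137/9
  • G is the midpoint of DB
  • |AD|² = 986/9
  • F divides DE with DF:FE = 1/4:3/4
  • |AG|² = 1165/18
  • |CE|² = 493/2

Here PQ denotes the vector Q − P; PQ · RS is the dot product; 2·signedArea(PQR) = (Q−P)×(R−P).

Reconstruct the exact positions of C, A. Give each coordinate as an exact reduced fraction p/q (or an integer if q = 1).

1. C_x = 7/2  [line -23/2·x + 1/2·y + 36 = 0 ∩ |CE|² = 493/2]
2. C_y = 17/2  [line -23/2·x + 1/2·y + 36 = 0 ∩ |CE|² = 493/2]
   → C = (7/2, 17/2)
3. A_x = -22/3  [line -9·x + -1·y + -199/3 = 0 ∩ |AG|² = 1165/18]
4. A_y = -1/3  [line -9·x + -1·y + -199/3 = 0 ∩ |AG|² = 1165/18]
   → A = (-22/3, -1/3)

A = (-22/3, -1/3)
C = (7/2, 17/2)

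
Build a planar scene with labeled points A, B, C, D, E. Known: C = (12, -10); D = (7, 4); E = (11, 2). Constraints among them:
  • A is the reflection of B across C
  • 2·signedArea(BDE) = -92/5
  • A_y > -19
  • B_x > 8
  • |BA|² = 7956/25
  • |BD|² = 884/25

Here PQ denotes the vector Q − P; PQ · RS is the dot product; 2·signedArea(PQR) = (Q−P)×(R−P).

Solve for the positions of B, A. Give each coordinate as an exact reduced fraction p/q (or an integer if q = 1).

1. B_x = 9  [line 2·x + 4·y + -58/5 = 0 ∩ |BD|² = 884/25]
2. B_y = -8/5  [line 2·x + 4·y + -58/5 = 0 ∩ |BD|² = 884/25]
   → B = (9, -8/5)
3. A_x = 15  [A is the reflection of B across C]
4. A_y = -92/5  [A is the reflection of B across C]
   → A = (15, -92/5)

A = (15, -92/5)
B = (9, -8/5)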